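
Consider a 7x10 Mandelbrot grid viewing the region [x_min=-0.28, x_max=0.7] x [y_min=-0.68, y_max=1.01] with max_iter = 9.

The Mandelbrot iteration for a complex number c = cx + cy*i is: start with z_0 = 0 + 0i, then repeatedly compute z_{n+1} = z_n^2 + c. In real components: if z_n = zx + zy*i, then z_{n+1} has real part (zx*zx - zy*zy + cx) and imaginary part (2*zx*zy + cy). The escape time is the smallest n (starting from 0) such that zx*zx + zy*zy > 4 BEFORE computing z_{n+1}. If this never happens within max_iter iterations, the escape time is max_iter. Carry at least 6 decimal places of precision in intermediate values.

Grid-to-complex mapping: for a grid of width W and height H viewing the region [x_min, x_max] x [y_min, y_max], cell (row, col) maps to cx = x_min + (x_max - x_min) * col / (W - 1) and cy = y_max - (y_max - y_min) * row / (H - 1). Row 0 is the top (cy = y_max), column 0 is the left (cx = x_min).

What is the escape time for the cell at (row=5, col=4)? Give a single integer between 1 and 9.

z_0 = 0 + 0i, c = 0.3733 + 0.0711i
Iter 1: z = 0.3733 + 0.0711i, |z|^2 = 0.1444
Iter 2: z = 0.5077 + 0.1242i, |z|^2 = 0.2731
Iter 3: z = 0.6156 + 0.1972i, |z|^2 = 0.4179
Iter 4: z = 0.7134 + 0.3139i, |z|^2 = 0.6075
Iter 5: z = 0.7838 + 0.5190i, |z|^2 = 0.8837
Iter 6: z = 0.7182 + 0.8847i, |z|^2 = 1.2985
Iter 7: z = 0.1064 + 1.3419i, |z|^2 = 1.8120
Iter 8: z = -1.4161 + 0.3566i, |z|^2 = 2.1324

Answer: 9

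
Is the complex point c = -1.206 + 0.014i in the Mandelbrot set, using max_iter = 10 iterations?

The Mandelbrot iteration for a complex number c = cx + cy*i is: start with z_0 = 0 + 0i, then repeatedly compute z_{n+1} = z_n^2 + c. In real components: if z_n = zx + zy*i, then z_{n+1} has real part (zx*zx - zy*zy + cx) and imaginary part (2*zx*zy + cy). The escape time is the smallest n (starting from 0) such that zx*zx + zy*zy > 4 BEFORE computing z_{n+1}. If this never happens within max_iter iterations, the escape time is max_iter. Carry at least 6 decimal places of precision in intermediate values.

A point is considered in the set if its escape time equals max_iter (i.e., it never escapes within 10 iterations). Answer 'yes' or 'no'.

Answer: yes

Derivation:
z_0 = 0 + 0i, c = -1.2060 + 0.0140i
Iter 1: z = -1.2060 + 0.0140i, |z|^2 = 1.4546
Iter 2: z = 0.2482 + -0.0198i, |z|^2 = 0.0620
Iter 3: z = -1.1448 + 0.0042i, |z|^2 = 1.3105
Iter 4: z = 0.1045 + 0.0044i, |z|^2 = 0.0109
Iter 5: z = -1.1951 + 0.0149i, |z|^2 = 1.4285
Iter 6: z = 0.2221 + -0.0217i, |z|^2 = 0.0498
Iter 7: z = -1.1572 + 0.0044i, |z|^2 = 1.3390
Iter 8: z = 0.1330 + 0.0039i, |z|^2 = 0.0177
Iter 9: z = -1.1883 + 0.0150i, |z|^2 = 1.4123
Did not escape in 10 iterations → in set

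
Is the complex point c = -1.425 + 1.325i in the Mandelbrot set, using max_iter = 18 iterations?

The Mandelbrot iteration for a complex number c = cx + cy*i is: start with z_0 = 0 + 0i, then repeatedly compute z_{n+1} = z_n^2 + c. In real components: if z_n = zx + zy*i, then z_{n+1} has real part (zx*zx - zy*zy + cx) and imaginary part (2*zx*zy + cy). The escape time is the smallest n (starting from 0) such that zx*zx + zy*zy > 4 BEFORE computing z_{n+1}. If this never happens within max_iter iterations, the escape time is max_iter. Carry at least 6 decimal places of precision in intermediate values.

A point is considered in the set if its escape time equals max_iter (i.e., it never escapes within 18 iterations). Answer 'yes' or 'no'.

z_0 = 0 + 0i, c = -1.4250 + 1.3250i
Iter 1: z = -1.4250 + 1.3250i, |z|^2 = 3.7862
Iter 2: z = -1.1500 + -2.4512i, |z|^2 = 7.3311
Escaped at iteration 2

Answer: no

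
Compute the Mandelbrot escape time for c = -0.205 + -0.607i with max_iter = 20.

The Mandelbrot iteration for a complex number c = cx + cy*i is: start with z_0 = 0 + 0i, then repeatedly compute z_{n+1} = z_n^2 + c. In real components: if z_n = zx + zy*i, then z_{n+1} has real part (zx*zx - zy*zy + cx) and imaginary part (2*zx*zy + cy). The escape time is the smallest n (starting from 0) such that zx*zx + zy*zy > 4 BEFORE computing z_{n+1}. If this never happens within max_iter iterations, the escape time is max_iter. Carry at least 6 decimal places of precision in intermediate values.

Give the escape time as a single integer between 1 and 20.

z_0 = 0 + 0i, c = -0.2050 + -0.6070i
Iter 1: z = -0.2050 + -0.6070i, |z|^2 = 0.4105
Iter 2: z = -0.5314 + -0.3581i, |z|^2 = 0.4107
Iter 3: z = -0.0508 + -0.2264i, |z|^2 = 0.0538
Iter 4: z = -0.2537 + -0.5840i, |z|^2 = 0.4054
Iter 5: z = -0.4817 + -0.3107i, |z|^2 = 0.3286
Iter 6: z = -0.0695 + -0.3076i, |z|^2 = 0.0995
Iter 7: z = -0.2948 + -0.5642i, |z|^2 = 0.4053
Iter 8: z = -0.4364 + -0.2743i, |z|^2 = 0.2657
Iter 9: z = -0.0898 + -0.3675i, |z|^2 = 0.1432
Iter 10: z = -0.3320 + -0.5410i, |z|^2 = 0.4029
Iter 11: z = -0.3874 + -0.2477i, |z|^2 = 0.2115
Iter 12: z = -0.1163 + -0.4150i, |z|^2 = 0.1858
Iter 13: z = -0.3637 + -0.5105i, |z|^2 = 0.3929
Iter 14: z = -0.3333 + -0.2356i, |z|^2 = 0.1666
Iter 15: z = -0.1494 + -0.4499i, |z|^2 = 0.2248
Iter 16: z = -0.3851 + -0.4725i, |z|^2 = 0.3716
Iter 17: z = -0.2800 + -0.2431i, |z|^2 = 0.1375
Iter 18: z = -0.1857 + -0.4709i, |z|^2 = 0.2562
Iter 19: z = -0.3923 + -0.4321i, |z|^2 = 0.3406

Answer: 20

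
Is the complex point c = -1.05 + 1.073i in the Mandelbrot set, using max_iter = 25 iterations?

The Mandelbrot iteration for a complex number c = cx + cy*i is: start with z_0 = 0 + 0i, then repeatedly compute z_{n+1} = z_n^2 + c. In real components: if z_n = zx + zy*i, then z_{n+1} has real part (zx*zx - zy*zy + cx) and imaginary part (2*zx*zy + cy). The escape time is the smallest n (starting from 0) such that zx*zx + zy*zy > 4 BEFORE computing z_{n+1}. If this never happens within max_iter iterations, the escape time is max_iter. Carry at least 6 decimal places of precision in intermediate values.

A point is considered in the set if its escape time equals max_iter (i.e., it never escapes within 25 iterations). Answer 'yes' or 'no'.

z_0 = 0 + 0i, c = -1.0500 + 1.0730i
Iter 1: z = -1.0500 + 1.0730i, |z|^2 = 2.2538
Iter 2: z = -1.0988 + -1.1803i, |z|^2 = 2.6005
Iter 3: z = -1.2357 + 3.6669i, |z|^2 = 14.9730
Escaped at iteration 3

Answer: no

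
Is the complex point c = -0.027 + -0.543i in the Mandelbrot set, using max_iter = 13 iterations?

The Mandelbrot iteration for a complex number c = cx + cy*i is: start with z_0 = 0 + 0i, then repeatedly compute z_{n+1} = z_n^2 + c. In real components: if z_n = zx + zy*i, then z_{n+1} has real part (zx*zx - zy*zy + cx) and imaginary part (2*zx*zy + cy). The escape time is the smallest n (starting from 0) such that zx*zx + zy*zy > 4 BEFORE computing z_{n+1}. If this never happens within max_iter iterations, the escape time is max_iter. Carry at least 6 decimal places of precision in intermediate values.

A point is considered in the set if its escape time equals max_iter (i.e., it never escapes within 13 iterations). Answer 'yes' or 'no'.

Answer: yes

Derivation:
z_0 = 0 + 0i, c = -0.0270 + -0.5430i
Iter 1: z = -0.0270 + -0.5430i, |z|^2 = 0.2956
Iter 2: z = -0.3211 + -0.5137i, |z|^2 = 0.3670
Iter 3: z = -0.1877 + -0.2131i, |z|^2 = 0.0807
Iter 4: z = -0.0372 + -0.4630i, |z|^2 = 0.2157
Iter 5: z = -0.2400 + -0.5086i, |z|^2 = 0.3163
Iter 6: z = -0.2281 + -0.2989i, |z|^2 = 0.1414
Iter 7: z = -0.0643 + -0.4067i, |z|^2 = 0.1695
Iter 8: z = -0.1882 + -0.4907i, |z|^2 = 0.2762
Iter 9: z = -0.2323 + -0.3583i, |z|^2 = 0.1823
Iter 10: z = -0.1014 + -0.3765i, |z|^2 = 0.1520
Iter 11: z = -0.1585 + -0.4667i, |z|^2 = 0.2429
Iter 12: z = -0.2197 + -0.3951i, |z|^2 = 0.2043
Did not escape in 13 iterations → in set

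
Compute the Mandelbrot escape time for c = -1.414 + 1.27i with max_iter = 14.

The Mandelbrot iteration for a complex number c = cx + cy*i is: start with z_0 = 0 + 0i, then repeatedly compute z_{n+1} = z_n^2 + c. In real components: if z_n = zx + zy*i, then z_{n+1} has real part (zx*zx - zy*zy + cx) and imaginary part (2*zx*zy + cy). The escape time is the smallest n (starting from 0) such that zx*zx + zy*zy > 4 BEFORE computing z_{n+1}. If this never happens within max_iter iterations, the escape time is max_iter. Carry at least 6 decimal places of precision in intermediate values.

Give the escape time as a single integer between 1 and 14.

z_0 = 0 + 0i, c = -1.4140 + 1.2700i
Iter 1: z = -1.4140 + 1.2700i, |z|^2 = 3.6123
Iter 2: z = -1.0275 + -2.3216i, |z|^2 = 6.4454
Escaped at iteration 2

Answer: 2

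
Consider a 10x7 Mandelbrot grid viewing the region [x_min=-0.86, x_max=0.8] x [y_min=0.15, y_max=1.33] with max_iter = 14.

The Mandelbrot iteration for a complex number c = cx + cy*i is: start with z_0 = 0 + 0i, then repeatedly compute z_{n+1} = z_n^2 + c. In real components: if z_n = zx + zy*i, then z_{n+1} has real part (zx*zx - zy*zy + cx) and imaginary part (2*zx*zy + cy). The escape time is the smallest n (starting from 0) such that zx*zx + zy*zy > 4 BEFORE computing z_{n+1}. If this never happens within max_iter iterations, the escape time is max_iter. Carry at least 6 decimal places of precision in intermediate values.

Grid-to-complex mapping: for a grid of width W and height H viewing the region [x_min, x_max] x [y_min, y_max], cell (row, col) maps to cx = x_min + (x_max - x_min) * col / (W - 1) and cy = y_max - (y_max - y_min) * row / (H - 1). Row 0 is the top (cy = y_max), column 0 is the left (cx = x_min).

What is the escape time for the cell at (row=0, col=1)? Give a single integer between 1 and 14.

z_0 = 0 + 0i, c = -0.6756 + 1.3300i
Iter 1: z = -0.6756 + 1.3300i, |z|^2 = 2.2253
Iter 2: z = -1.9881 + -0.4670i, |z|^2 = 4.1705
Escaped at iteration 2

Answer: 2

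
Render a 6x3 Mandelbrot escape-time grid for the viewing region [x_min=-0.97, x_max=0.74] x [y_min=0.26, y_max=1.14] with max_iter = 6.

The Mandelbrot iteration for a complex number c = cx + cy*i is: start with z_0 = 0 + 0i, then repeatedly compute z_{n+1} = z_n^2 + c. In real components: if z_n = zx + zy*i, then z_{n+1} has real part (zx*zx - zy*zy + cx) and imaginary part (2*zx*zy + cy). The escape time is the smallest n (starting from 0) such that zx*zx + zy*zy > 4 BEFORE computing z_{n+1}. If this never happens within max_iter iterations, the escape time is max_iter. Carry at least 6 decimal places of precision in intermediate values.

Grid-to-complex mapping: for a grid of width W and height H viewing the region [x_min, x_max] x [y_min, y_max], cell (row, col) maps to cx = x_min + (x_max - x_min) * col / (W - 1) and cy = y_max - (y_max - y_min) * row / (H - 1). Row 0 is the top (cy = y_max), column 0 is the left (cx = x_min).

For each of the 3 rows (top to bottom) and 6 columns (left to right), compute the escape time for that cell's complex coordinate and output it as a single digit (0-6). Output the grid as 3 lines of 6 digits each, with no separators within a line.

(row=0, col=0): c = -0.9700 + 1.1400i → escape time 3
(row=0, col=1): c = -0.6280 + 1.1400i → escape time 3
(row=0, col=2): c = -0.2860 + 1.1400i → escape time 4
(row=0, col=3): c = 0.0560 + 1.1400i → escape time 3
(row=0, col=4): c = 0.3980 + 1.1400i → escape time 2
(row=0, col=5): c = 0.7400 + 1.1400i → escape time 2
(row=1, col=0): c = -0.9700 + 0.7000i → escape time 4
(row=1, col=1): c = -0.6280 + 0.7000i → escape time 6
(row=1, col=2): c = -0.2860 + 0.7000i → escape time 6
(row=1, col=3): c = 0.0560 + 0.7000i → escape time 6
(row=1, col=4): c = 0.3980 + 0.7000i → escape time 5
(row=1, col=5): c = 0.7400 + 0.7000i → escape time 3
(row=2, col=0): c = -0.9700 + 0.2600i → escape time 6
(row=2, col=1): c = -0.6280 + 0.2600i → escape time 6
(row=2, col=2): c = -0.2860 + 0.2600i → escape time 6
(row=2, col=3): c = 0.0560 + 0.2600i → escape time 6
(row=2, col=4): c = 0.3980 + 0.2600i → escape time 6
(row=2, col=5): c = 0.7400 + 0.2600i → escape time 3

Answer: 334322
466653
666663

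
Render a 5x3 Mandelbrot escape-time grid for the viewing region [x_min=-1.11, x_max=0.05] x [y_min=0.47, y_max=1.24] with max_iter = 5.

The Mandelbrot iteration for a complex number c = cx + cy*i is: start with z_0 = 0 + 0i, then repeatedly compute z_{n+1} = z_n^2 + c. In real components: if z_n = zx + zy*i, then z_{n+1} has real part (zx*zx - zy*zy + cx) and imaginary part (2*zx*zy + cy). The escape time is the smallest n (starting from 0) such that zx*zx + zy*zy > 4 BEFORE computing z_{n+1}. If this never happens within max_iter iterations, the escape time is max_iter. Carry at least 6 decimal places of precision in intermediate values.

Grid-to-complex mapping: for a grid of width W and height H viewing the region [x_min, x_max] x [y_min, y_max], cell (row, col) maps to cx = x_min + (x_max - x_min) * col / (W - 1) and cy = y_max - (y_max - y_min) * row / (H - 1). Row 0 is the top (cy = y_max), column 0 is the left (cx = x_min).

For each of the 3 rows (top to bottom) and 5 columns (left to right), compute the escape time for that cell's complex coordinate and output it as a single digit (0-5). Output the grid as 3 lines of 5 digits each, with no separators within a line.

(row=0, col=0): c = -1.1100 + 1.2400i → escape time 2
(row=0, col=1): c = -0.8200 + 1.2400i → escape time 3
(row=0, col=2): c = -0.5300 + 1.2400i → escape time 3
(row=0, col=3): c = -0.2400 + 1.2400i → escape time 3
(row=0, col=4): c = 0.0500 + 1.2400i → escape time 2
(row=1, col=0): c = -1.1100 + 0.8550i → escape time 3
(row=1, col=1): c = -0.8200 + 0.8550i → escape time 4
(row=1, col=2): c = -0.5300 + 0.8550i → escape time 4
(row=1, col=3): c = -0.2400 + 0.8550i → escape time 5
(row=1, col=4): c = 0.0500 + 0.8550i → escape time 5
(row=2, col=0): c = -1.1100 + 0.4700i → escape time 5
(row=2, col=1): c = -0.8200 + 0.4700i → escape time 5
(row=2, col=2): c = -0.5300 + 0.4700i → escape time 5
(row=2, col=3): c = -0.2400 + 0.4700i → escape time 5
(row=2, col=4): c = 0.0500 + 0.4700i → escape time 5

Answer: 23332
34455
55555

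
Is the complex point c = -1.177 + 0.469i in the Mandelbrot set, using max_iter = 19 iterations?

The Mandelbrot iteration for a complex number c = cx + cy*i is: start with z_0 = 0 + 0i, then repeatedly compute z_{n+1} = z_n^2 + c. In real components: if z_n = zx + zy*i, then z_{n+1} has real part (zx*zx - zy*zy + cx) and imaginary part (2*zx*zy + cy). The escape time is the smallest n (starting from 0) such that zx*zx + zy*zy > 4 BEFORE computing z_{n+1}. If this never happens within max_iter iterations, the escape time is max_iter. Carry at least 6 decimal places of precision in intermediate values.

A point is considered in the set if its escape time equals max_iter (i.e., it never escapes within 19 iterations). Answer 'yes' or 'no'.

z_0 = 0 + 0i, c = -1.1770 + 0.4690i
Iter 1: z = -1.1770 + 0.4690i, |z|^2 = 1.6053
Iter 2: z = -0.0116 + -0.6350i, |z|^2 = 0.4034
Iter 3: z = -1.5801 + 0.4838i, |z|^2 = 2.7308
Iter 4: z = 1.0858 + -1.0598i, |z|^2 = 2.3021
Iter 5: z = -1.1214 + -1.8324i, |z|^2 = 4.6154
Escaped at iteration 5

Answer: no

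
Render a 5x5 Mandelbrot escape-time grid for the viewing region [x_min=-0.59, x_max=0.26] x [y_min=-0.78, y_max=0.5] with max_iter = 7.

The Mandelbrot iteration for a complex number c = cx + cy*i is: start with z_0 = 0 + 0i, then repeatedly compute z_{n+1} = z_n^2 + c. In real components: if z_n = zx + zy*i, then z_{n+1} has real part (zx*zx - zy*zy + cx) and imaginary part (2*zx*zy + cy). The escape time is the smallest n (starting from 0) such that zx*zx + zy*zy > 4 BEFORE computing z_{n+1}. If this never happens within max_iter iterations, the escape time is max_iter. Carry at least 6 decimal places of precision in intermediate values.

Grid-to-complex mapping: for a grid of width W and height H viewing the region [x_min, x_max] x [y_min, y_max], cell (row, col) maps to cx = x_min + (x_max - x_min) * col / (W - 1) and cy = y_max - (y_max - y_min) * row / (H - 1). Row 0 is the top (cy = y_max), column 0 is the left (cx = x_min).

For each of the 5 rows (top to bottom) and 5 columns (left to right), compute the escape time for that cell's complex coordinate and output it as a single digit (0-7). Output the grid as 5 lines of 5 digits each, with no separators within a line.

Answer: 77777
77777
77777
77777
57775

Derivation:
(row=0, col=0): c = -0.5900 + 0.5000i → escape time 7
(row=0, col=1): c = -0.3775 + 0.5000i → escape time 7
(row=0, col=2): c = -0.1650 + 0.5000i → escape time 7
(row=0, col=3): c = 0.0475 + 0.5000i → escape time 7
(row=0, col=4): c = 0.2600 + 0.5000i → escape time 7
(row=1, col=0): c = -0.5900 + 0.1800i → escape time 7
(row=1, col=1): c = -0.3775 + 0.1800i → escape time 7
(row=1, col=2): c = -0.1650 + 0.1800i → escape time 7
(row=1, col=3): c = 0.0475 + 0.1800i → escape time 7
(row=1, col=4): c = 0.2600 + 0.1800i → escape time 7
(row=2, col=0): c = -0.5900 + -0.1400i → escape time 7
(row=2, col=1): c = -0.3775 + -0.1400i → escape time 7
(row=2, col=2): c = -0.1650 + -0.1400i → escape time 7
(row=2, col=3): c = 0.0475 + -0.1400i → escape time 7
(row=2, col=4): c = 0.2600 + -0.1400i → escape time 7
(row=3, col=0): c = -0.5900 + -0.4600i → escape time 7
(row=3, col=1): c = -0.3775 + -0.4600i → escape time 7
(row=3, col=2): c = -0.1650 + -0.4600i → escape time 7
(row=3, col=3): c = 0.0475 + -0.4600i → escape time 7
(row=3, col=4): c = 0.2600 + -0.4600i → escape time 7
(row=4, col=0): c = -0.5900 + -0.7800i → escape time 5
(row=4, col=1): c = -0.3775 + -0.7800i → escape time 7
(row=4, col=2): c = -0.1650 + -0.7800i → escape time 7
(row=4, col=3): c = 0.0475 + -0.7800i → escape time 7
(row=4, col=4): c = 0.2600 + -0.7800i → escape time 5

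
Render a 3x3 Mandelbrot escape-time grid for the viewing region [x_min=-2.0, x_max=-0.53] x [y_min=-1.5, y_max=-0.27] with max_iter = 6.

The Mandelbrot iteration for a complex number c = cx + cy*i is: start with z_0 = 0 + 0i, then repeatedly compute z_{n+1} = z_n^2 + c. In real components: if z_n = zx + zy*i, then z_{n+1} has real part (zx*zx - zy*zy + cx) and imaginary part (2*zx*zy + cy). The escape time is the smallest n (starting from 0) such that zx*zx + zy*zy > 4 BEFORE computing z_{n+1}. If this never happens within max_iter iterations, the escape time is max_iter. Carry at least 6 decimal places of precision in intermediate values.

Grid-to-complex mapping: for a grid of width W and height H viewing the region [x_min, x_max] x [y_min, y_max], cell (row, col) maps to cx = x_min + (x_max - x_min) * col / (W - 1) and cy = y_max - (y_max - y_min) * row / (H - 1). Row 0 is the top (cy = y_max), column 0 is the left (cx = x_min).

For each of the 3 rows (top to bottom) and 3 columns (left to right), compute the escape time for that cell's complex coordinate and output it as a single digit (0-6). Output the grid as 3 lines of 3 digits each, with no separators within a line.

(row=0, col=0): c = -2.0000 + -0.2700i → escape time 1
(row=0, col=1): c = -1.2650 + -0.2700i → escape time 6
(row=0, col=2): c = -0.5300 + -0.2700i → escape time 6
(row=1, col=0): c = -2.0000 + -0.8850i → escape time 1
(row=1, col=1): c = -1.2650 + -0.8850i → escape time 3
(row=1, col=2): c = -0.5300 + -0.8850i → escape time 4
(row=2, col=0): c = -2.0000 + -1.5000i → escape time 1
(row=2, col=1): c = -1.2650 + -1.5000i → escape time 2
(row=2, col=2): c = -0.5300 + -1.5000i → escape time 2

Answer: 166
134
122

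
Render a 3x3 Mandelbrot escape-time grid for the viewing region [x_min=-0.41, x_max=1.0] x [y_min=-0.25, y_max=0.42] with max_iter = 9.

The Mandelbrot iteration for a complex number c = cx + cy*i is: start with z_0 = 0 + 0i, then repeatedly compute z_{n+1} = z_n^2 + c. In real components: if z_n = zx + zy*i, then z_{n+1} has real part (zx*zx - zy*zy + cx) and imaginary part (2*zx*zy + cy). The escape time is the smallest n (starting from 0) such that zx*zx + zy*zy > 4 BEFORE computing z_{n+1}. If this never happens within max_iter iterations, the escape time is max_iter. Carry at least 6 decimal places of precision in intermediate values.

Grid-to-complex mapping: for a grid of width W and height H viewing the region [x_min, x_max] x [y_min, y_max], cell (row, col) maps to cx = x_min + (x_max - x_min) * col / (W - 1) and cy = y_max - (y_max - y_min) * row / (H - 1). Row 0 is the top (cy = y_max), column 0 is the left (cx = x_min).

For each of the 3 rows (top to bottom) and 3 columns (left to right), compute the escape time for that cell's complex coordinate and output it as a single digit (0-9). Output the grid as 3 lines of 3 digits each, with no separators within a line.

Answer: 992
992
992

Derivation:
(row=0, col=0): c = -0.4100 + 0.4200i → escape time 9
(row=0, col=1): c = 0.2950 + 0.4200i → escape time 9
(row=0, col=2): c = 1.0000 + 0.4200i → escape time 2
(row=1, col=0): c = -0.4100 + 0.0850i → escape time 9
(row=1, col=1): c = 0.2950 + 0.0850i → escape time 9
(row=1, col=2): c = 1.0000 + 0.0850i → escape time 2
(row=2, col=0): c = -0.4100 + -0.2500i → escape time 9
(row=2, col=1): c = 0.2950 + -0.2500i → escape time 9
(row=2, col=2): c = 1.0000 + -0.2500i → escape time 2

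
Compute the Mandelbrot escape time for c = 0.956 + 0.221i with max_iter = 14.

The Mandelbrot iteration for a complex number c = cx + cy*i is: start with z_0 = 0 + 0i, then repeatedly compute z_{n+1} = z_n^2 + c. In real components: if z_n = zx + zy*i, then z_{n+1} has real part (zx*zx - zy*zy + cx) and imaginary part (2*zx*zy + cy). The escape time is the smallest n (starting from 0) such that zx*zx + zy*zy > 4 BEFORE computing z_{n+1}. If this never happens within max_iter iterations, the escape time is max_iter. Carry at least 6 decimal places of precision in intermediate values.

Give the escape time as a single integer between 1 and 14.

Answer: 3

Derivation:
z_0 = 0 + 0i, c = 0.9560 + 0.2210i
Iter 1: z = 0.9560 + 0.2210i, |z|^2 = 0.9628
Iter 2: z = 1.8211 + 0.6436i, |z|^2 = 3.7305
Iter 3: z = 3.8582 + 2.5649i, |z|^2 = 21.4648
Escaped at iteration 3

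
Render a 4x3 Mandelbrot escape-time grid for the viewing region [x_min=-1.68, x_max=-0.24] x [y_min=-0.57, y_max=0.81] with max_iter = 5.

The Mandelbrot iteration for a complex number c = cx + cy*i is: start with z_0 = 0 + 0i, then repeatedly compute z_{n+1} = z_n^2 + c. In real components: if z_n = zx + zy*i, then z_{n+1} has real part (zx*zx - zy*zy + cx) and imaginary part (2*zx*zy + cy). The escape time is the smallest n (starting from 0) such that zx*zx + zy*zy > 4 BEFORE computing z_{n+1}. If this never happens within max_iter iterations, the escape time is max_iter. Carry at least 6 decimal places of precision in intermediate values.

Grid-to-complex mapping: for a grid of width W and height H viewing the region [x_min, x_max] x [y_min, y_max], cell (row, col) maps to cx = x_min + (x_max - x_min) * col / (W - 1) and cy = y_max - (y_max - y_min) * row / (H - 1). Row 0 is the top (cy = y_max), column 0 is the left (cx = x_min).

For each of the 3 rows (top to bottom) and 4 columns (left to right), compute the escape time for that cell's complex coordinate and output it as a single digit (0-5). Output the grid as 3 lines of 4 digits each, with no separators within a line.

Answer: 3345
5555
3455

Derivation:
(row=0, col=0): c = -1.6800 + 0.8100i → escape time 3
(row=0, col=1): c = -1.2000 + 0.8100i → escape time 3
(row=0, col=2): c = -0.7200 + 0.8100i → escape time 4
(row=0, col=3): c = -0.2400 + 0.8100i → escape time 5
(row=1, col=0): c = -1.6800 + 0.1200i → escape time 5
(row=1, col=1): c = -1.2000 + 0.1200i → escape time 5
(row=1, col=2): c = -0.7200 + 0.1200i → escape time 5
(row=1, col=3): c = -0.2400 + 0.1200i → escape time 5
(row=2, col=0): c = -1.6800 + -0.5700i → escape time 3
(row=2, col=1): c = -1.2000 + -0.5700i → escape time 4
(row=2, col=2): c = -0.7200 + -0.5700i → escape time 5
(row=2, col=3): c = -0.2400 + -0.5700i → escape time 5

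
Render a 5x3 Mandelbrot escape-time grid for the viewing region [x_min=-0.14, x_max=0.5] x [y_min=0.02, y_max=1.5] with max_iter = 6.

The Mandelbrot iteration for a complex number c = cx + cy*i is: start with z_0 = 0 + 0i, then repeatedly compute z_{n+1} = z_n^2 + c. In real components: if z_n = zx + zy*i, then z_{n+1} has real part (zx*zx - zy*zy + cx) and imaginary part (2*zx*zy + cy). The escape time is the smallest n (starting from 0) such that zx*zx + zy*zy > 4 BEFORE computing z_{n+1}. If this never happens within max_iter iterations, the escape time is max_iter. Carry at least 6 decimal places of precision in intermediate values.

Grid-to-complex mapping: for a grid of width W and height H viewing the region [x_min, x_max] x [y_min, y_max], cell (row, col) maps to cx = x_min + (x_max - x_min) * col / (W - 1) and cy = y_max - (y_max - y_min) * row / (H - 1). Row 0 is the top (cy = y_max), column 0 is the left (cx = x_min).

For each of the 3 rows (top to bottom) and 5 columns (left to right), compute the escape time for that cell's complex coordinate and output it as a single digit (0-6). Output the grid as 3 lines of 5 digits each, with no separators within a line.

(row=0, col=0): c = -0.1400 + 1.5000i → escape time 2
(row=0, col=1): c = 0.0200 + 1.5000i → escape time 2
(row=0, col=2): c = 0.1800 + 1.5000i → escape time 2
(row=0, col=3): c = 0.3400 + 1.5000i → escape time 2
(row=0, col=4): c = 0.5000 + 1.5000i → escape time 2
(row=1, col=0): c = -0.1400 + 0.7600i → escape time 6
(row=1, col=1): c = 0.0200 + 0.7600i → escape time 6
(row=1, col=2): c = 0.1800 + 0.7600i → escape time 6
(row=1, col=3): c = 0.3400 + 0.7600i → escape time 5
(row=1, col=4): c = 0.5000 + 0.7600i → escape time 3
(row=2, col=0): c = -0.1400 + 0.0200i → escape time 6
(row=2, col=1): c = 0.0200 + 0.0200i → escape time 6
(row=2, col=2): c = 0.1800 + 0.0200i → escape time 6
(row=2, col=3): c = 0.3400 + 0.0200i → escape time 6
(row=2, col=4): c = 0.5000 + 0.0200i → escape time 5

Answer: 22222
66653
66665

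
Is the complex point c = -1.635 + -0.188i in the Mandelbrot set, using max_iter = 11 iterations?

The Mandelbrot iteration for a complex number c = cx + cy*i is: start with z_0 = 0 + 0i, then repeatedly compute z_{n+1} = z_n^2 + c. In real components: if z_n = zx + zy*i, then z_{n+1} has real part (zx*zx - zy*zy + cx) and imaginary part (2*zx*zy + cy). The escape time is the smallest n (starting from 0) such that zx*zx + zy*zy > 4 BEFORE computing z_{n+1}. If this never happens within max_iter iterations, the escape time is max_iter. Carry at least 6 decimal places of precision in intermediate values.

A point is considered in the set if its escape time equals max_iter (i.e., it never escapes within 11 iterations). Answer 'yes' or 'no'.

Answer: no

Derivation:
z_0 = 0 + 0i, c = -1.6350 + -0.1880i
Iter 1: z = -1.6350 + -0.1880i, |z|^2 = 2.7086
Iter 2: z = 1.0029 + 0.4268i, |z|^2 = 1.1879
Iter 3: z = -0.8114 + 0.6680i, |z|^2 = 1.1045
Iter 4: z = -1.4229 + -1.2719i, |z|^2 = 3.6425
Iter 5: z = -1.2282 + 3.4317i, |z|^2 = 13.2848
Escaped at iteration 5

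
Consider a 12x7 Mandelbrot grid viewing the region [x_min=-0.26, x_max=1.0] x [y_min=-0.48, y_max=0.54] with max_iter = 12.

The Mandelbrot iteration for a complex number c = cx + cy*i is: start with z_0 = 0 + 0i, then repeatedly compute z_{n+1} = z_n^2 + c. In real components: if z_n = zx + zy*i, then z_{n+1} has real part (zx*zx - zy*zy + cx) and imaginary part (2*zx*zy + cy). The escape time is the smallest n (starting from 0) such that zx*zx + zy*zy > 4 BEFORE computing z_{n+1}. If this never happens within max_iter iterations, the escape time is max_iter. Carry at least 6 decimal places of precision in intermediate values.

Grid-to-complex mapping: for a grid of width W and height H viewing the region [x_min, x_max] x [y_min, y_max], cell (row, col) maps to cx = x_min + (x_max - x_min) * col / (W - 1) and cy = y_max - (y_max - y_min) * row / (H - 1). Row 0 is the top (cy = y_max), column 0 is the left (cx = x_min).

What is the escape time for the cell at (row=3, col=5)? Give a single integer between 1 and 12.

z_0 = 0 + 0i, c = 0.3127 + 0.0300i
Iter 1: z = 0.3127 + 0.0300i, |z|^2 = 0.0987
Iter 2: z = 0.4096 + 0.0488i, |z|^2 = 0.1702
Iter 3: z = 0.4781 + 0.0699i, |z|^2 = 0.2335
Iter 4: z = 0.5365 + 0.0969i, |z|^2 = 0.2972
Iter 5: z = 0.5911 + 0.1340i, |z|^2 = 0.3674
Iter 6: z = 0.6442 + 0.1884i, |z|^2 = 0.4505
Iter 7: z = 0.6922 + 0.2727i, |z|^2 = 0.5536
Iter 8: z = 0.7176 + 0.4076i, |z|^2 = 0.6810
Iter 9: z = 0.6615 + 0.6149i, |z|^2 = 0.8157
Iter 10: z = 0.3723 + 0.8436i, |z|^2 = 0.8502
Iter 11: z = -0.2603 + 0.6581i, |z|^2 = 0.5008

Answer: 12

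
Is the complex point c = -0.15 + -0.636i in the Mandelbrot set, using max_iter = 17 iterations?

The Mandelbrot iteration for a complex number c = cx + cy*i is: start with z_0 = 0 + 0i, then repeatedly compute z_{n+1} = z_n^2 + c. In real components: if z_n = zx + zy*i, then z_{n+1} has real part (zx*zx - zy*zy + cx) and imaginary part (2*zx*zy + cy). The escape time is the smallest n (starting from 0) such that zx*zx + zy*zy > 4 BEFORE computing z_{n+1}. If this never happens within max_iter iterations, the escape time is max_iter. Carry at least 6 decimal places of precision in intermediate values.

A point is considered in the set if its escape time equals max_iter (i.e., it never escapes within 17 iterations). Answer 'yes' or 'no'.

z_0 = 0 + 0i, c = -0.1500 + -0.6360i
Iter 1: z = -0.1500 + -0.6360i, |z|^2 = 0.4270
Iter 2: z = -0.5320 + -0.4452i, |z|^2 = 0.4812
Iter 3: z = -0.0652 + -0.1623i, |z|^2 = 0.0306
Iter 4: z = -0.1721 + -0.6148i, |z|^2 = 0.4076
Iter 5: z = -0.4984 + -0.4244i, |z|^2 = 0.4285
Iter 6: z = -0.0817 + -0.2130i, |z|^2 = 0.0520
Iter 7: z = -0.1887 + -0.6012i, |z|^2 = 0.3971
Iter 8: z = -0.4758 + -0.4091i, |z|^2 = 0.3938
Iter 9: z = -0.0909 + -0.2466i, |z|^2 = 0.0691
Iter 10: z = -0.2026 + -0.5911i, |z|^2 = 0.3905
Iter 11: z = -0.4584 + -0.3965i, |z|^2 = 0.3674
Iter 12: z = -0.0971 + -0.2725i, |z|^2 = 0.0837
Iter 13: z = -0.2148 + -0.5831i, |z|^2 = 0.3861
Iter 14: z = -0.4439 + -0.3855i, |z|^2 = 0.3456
Iter 15: z = -0.1016 + -0.2938i, |z|^2 = 0.0966
Iter 16: z = -0.2260 + -0.5763i, |z|^2 = 0.3832
Did not escape in 17 iterations → in set

Answer: yes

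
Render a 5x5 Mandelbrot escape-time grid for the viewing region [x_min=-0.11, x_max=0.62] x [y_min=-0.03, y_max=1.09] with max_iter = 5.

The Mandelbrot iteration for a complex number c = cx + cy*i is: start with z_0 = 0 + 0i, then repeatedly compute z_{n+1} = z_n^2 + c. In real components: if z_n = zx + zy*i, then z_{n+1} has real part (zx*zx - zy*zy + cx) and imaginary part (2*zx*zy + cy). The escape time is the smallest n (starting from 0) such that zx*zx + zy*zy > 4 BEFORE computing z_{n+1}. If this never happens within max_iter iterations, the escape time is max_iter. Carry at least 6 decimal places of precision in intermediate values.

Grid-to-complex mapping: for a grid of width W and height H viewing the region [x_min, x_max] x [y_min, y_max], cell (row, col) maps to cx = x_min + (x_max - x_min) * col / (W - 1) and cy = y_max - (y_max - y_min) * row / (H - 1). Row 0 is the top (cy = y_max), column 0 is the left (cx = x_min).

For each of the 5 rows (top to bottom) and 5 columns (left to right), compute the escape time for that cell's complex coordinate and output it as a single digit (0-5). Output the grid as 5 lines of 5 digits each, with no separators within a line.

(row=0, col=0): c = -0.1100 + 1.0900i → escape time 5
(row=0, col=1): c = 0.0725 + 1.0900i → escape time 4
(row=0, col=2): c = 0.2550 + 1.0900i → escape time 3
(row=0, col=3): c = 0.4375 + 1.0900i → escape time 2
(row=0, col=4): c = 0.6200 + 1.0900i → escape time 2
(row=1, col=0): c = -0.1100 + 0.8100i → escape time 5
(row=1, col=1): c = 0.0725 + 0.8100i → escape time 5
(row=1, col=2): c = 0.2550 + 0.8100i → escape time 5
(row=1, col=3): c = 0.4375 + 0.8100i → escape time 3
(row=1, col=4): c = 0.6200 + 0.8100i → escape time 3
(row=2, col=0): c = -0.1100 + 0.5300i → escape time 5
(row=2, col=1): c = 0.0725 + 0.5300i → escape time 5
(row=2, col=2): c = 0.2550 + 0.5300i → escape time 5
(row=2, col=3): c = 0.4375 + 0.5300i → escape time 5
(row=2, col=4): c = 0.6200 + 0.5300i → escape time 3
(row=3, col=0): c = -0.1100 + 0.2500i → escape time 5
(row=3, col=1): c = 0.0725 + 0.2500i → escape time 5
(row=3, col=2): c = 0.2550 + 0.2500i → escape time 5
(row=3, col=3): c = 0.4375 + 0.2500i → escape time 5
(row=3, col=4): c = 0.6200 + 0.2500i → escape time 4
(row=4, col=0): c = -0.1100 + -0.0300i → escape time 5
(row=4, col=1): c = 0.0725 + -0.0300i → escape time 5
(row=4, col=2): c = 0.2550 + -0.0300i → escape time 5
(row=4, col=3): c = 0.4375 + -0.0300i → escape time 5
(row=4, col=4): c = 0.6200 + -0.0300i → escape time 4

Answer: 54322
55533
55553
55554
55554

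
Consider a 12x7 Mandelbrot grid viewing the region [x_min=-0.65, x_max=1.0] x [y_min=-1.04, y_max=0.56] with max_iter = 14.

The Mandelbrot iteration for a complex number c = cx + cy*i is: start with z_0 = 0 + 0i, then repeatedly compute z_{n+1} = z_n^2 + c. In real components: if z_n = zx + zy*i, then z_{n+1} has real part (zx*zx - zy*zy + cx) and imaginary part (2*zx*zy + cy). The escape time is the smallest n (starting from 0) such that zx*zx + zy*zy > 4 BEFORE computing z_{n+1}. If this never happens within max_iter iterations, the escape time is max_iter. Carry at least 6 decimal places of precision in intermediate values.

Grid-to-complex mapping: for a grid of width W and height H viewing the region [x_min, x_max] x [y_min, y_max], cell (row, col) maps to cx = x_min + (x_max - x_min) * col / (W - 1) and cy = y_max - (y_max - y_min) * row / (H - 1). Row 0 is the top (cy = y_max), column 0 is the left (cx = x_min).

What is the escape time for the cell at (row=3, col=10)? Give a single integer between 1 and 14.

z_0 = 0 + 0i, c = 0.8500 + -0.2400i
Iter 1: z = 0.8500 + -0.2400i, |z|^2 = 0.7801
Iter 2: z = 1.5149 + -0.6480i, |z|^2 = 2.7148
Iter 3: z = 2.7250 + -2.2033i, |z|^2 = 12.2803
Escaped at iteration 3

Answer: 3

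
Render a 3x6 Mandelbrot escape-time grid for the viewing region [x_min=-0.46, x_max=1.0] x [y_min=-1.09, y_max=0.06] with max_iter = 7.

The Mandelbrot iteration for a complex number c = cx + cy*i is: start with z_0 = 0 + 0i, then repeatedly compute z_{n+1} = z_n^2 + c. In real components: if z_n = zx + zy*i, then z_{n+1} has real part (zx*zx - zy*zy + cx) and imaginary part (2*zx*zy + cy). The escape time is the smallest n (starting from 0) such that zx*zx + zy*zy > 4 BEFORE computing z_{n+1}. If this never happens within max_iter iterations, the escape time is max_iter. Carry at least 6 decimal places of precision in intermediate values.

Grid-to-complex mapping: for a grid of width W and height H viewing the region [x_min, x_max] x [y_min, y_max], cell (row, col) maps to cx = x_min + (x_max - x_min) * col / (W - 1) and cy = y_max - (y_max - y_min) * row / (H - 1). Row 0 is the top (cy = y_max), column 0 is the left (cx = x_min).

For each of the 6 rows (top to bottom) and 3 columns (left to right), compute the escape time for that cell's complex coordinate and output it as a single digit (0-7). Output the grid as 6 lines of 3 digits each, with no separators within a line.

(row=0, col=0): c = -0.4600 + 0.0600i → escape time 7
(row=0, col=1): c = 0.2700 + 0.0600i → escape time 7
(row=0, col=2): c = 1.0000 + 0.0600i → escape time 2
(row=1, col=0): c = -0.4600 + -0.1700i → escape time 7
(row=1, col=1): c = 0.2700 + -0.1700i → escape time 7
(row=1, col=2): c = 1.0000 + -0.1700i → escape time 2
(row=2, col=0): c = -0.4600 + -0.4000i → escape time 7
(row=2, col=1): c = 0.2700 + -0.4000i → escape time 7
(row=2, col=2): c = 1.0000 + -0.4000i → escape time 2
(row=3, col=0): c = -0.4600 + -0.6300i → escape time 7
(row=3, col=1): c = 0.2700 + -0.6300i → escape time 7
(row=3, col=2): c = 1.0000 + -0.6300i → escape time 2
(row=4, col=0): c = -0.4600 + -0.8600i → escape time 5
(row=4, col=1): c = 0.2700 + -0.8600i → escape time 4
(row=4, col=2): c = 1.0000 + -0.8600i → escape time 2
(row=5, col=0): c = -0.4600 + -1.0900i → escape time 4
(row=5, col=1): c = 0.2700 + -1.0900i → escape time 3
(row=5, col=2): c = 1.0000 + -1.0900i → escape time 2

Answer: 772
772
772
772
542
432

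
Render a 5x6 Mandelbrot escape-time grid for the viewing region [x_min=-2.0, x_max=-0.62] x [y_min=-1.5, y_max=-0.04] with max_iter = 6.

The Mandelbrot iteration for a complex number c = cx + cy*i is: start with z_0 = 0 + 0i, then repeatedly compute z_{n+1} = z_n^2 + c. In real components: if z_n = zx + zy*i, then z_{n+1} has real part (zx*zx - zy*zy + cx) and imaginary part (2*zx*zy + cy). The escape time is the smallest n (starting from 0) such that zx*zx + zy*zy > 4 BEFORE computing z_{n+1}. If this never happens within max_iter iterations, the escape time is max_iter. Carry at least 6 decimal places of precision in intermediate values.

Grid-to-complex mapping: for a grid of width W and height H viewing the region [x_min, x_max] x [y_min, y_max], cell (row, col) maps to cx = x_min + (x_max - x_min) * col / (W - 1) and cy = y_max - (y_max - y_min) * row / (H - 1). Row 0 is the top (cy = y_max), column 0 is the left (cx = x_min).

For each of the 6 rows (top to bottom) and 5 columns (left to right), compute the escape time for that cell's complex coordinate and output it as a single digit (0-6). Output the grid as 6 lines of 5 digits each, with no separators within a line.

Answer: 16666
14666
13346
12334
11233
11222

Derivation:
(row=0, col=0): c = -2.0000 + -0.0400i → escape time 1
(row=0, col=1): c = -1.6550 + -0.0400i → escape time 6
(row=0, col=2): c = -1.3100 + -0.0400i → escape time 6
(row=0, col=3): c = -0.9650 + -0.0400i → escape time 6
(row=0, col=4): c = -0.6200 + -0.0400i → escape time 6
(row=1, col=0): c = -2.0000 + -0.3320i → escape time 1
(row=1, col=1): c = -1.6550 + -0.3320i → escape time 4
(row=1, col=2): c = -1.3100 + -0.3320i → escape time 6
(row=1, col=3): c = -0.9650 + -0.3320i → escape time 6
(row=1, col=4): c = -0.6200 + -0.3320i → escape time 6
(row=2, col=0): c = -2.0000 + -0.6240i → escape time 1
(row=2, col=1): c = -1.6550 + -0.6240i → escape time 3
(row=2, col=2): c = -1.3100 + -0.6240i → escape time 3
(row=2, col=3): c = -0.9650 + -0.6240i → escape time 4
(row=2, col=4): c = -0.6200 + -0.6240i → escape time 6
(row=3, col=0): c = -2.0000 + -0.9160i → escape time 1
(row=3, col=1): c = -1.6550 + -0.9160i → escape time 2
(row=3, col=2): c = -1.3100 + -0.9160i → escape time 3
(row=3, col=3): c = -0.9650 + -0.9160i → escape time 3
(row=3, col=4): c = -0.6200 + -0.9160i → escape time 4
(row=4, col=0): c = -2.0000 + -1.2080i → escape time 1
(row=4, col=1): c = -1.6550 + -1.2080i → escape time 1
(row=4, col=2): c = -1.3100 + -1.2080i → escape time 2
(row=4, col=3): c = -0.9650 + -1.2080i → escape time 3
(row=4, col=4): c = -0.6200 + -1.2080i → escape time 3
(row=5, col=0): c = -2.0000 + -1.5000i → escape time 1
(row=5, col=1): c = -1.6550 + -1.5000i → escape time 1
(row=5, col=2): c = -1.3100 + -1.5000i → escape time 2
(row=5, col=3): c = -0.9650 + -1.5000i → escape time 2
(row=5, col=4): c = -0.6200 + -1.5000i → escape time 2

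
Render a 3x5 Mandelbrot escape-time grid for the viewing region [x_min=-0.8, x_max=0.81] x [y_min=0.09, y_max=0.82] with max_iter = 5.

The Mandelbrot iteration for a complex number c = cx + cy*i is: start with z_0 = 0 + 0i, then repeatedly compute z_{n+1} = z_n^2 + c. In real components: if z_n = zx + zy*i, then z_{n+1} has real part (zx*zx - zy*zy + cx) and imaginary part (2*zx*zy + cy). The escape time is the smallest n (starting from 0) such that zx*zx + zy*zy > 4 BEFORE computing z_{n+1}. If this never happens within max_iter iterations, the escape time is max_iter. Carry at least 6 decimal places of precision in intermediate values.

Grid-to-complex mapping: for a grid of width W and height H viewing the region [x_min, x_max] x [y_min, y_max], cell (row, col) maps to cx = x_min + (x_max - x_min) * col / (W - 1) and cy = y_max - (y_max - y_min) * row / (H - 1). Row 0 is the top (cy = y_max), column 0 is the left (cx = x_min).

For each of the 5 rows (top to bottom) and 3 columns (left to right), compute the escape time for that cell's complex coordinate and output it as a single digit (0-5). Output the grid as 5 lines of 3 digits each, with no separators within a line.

(row=0, col=0): c = -0.8000 + 0.8200i → escape time 4
(row=0, col=1): c = 0.0050 + 0.8200i → escape time 5
(row=0, col=2): c = 0.8100 + 0.8200i → escape time 2
(row=1, col=0): c = -0.8000 + 0.6375i → escape time 5
(row=1, col=1): c = 0.0050 + 0.6375i → escape time 5
(row=1, col=2): c = 0.8100 + 0.6375i → escape time 3
(row=2, col=0): c = -0.8000 + 0.4550i → escape time 5
(row=2, col=1): c = 0.0050 + 0.4550i → escape time 5
(row=2, col=2): c = 0.8100 + 0.4550i → escape time 3
(row=3, col=0): c = -0.8000 + 0.2725i → escape time 5
(row=3, col=1): c = 0.0050 + 0.2725i → escape time 5
(row=3, col=2): c = 0.8100 + 0.2725i → escape time 3
(row=4, col=0): c = -0.8000 + 0.0900i → escape time 5
(row=4, col=1): c = 0.0050 + 0.0900i → escape time 5
(row=4, col=2): c = 0.8100 + 0.0900i → escape time 3

Answer: 452
553
553
553
553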